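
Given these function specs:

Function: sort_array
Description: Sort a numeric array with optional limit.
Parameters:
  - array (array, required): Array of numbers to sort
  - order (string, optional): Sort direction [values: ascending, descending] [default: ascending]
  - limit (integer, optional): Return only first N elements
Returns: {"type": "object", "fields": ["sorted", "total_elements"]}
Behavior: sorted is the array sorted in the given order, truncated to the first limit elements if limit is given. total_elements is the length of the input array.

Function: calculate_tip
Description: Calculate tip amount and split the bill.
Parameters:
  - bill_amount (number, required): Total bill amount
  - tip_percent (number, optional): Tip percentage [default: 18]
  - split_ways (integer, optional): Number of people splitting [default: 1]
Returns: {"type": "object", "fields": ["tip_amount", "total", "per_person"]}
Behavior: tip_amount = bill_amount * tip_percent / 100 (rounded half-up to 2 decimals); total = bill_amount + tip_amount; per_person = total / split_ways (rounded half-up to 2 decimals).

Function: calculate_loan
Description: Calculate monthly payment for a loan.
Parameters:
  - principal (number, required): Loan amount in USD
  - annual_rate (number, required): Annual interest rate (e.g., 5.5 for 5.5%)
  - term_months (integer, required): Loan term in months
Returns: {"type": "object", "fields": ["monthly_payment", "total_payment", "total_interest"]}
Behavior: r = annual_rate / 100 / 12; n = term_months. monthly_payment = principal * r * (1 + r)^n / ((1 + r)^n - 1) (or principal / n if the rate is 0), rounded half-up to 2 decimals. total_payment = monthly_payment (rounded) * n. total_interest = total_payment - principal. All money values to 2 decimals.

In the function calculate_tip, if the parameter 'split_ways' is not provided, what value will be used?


The calculate_tip spec declares:
  - split_ways (integer, optional): Number of people splitting [default: 1]
Default:
1


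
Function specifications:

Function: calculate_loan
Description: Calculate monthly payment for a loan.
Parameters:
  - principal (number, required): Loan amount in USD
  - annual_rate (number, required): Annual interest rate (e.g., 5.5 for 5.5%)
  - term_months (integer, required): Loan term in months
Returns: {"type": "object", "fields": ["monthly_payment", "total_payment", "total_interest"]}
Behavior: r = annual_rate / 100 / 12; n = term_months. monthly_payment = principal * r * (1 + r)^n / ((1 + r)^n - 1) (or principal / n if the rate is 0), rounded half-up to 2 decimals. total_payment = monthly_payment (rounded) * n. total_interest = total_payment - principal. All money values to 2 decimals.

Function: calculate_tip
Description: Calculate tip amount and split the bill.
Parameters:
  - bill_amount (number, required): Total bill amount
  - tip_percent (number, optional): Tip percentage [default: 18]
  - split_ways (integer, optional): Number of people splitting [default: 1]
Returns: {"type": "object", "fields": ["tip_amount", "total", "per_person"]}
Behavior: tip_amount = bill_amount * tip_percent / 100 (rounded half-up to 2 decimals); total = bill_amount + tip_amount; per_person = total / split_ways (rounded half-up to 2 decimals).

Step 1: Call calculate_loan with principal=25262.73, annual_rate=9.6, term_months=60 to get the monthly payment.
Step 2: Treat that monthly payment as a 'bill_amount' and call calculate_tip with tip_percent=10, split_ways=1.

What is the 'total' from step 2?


Step 1: calculate_loan(principal=25262.73, annual_rate=9.6, term_months=60)
  r = 9.6 / 100 / 12 = 0.008 (keep full precision)
  (1 + r)^60 = 1.61299093
  monthly_payment = 25262.73 * 0.008 * 1.61299093 / (1.61299093 - 1) = 531.799766 -> 531.80
  total_payment = 531.80 * 60 = 31908.00
  total_interest = 31908.00 - 25262.73 = 6645.27
  -> monthly_payment = 531.80
Step 2: calculate_tip(bill_amount=531.8, tip_percent=10, split_ways=1)
  tip_amount = 531.8 * 10/100 = 53.18 -> 53.18
  total = 531.8 + 53.18 = 584.98
  per_person = 584.98 / 1 = 584.98 -> 584.98
  -> total = 584.98
$584.98


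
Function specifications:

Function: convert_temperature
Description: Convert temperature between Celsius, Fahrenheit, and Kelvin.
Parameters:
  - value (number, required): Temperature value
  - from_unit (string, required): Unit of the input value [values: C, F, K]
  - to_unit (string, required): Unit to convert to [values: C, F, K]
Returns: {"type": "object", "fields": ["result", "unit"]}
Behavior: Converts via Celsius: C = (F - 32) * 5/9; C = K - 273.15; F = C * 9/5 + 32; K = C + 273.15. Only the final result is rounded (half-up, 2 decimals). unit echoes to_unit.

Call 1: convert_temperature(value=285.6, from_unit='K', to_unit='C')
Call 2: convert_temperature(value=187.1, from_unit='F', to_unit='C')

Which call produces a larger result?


Call 1:
  To C: 285.6 - 273.15 = 12.45
  Target is C: 12.45
  Round to 2 decimals: 12.45
  -> 12.45 C
Call 2:
  To C: (187.1 - 32) * 5/9 = 86.166667
  Target is C: 86.166667
  Round to 2 decimals: 86.17
  -> 86.17 C
Call 2 (86.17 C)


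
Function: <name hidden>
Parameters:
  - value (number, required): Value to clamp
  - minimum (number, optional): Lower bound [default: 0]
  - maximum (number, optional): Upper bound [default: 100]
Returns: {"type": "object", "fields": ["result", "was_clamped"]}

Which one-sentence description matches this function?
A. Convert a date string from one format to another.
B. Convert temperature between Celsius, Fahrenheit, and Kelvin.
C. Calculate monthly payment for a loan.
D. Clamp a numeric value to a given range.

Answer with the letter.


Parameters value, minimum, maximum and return ["result", "was_clamped"] fit: Clamp a numeric value to a given range.
D


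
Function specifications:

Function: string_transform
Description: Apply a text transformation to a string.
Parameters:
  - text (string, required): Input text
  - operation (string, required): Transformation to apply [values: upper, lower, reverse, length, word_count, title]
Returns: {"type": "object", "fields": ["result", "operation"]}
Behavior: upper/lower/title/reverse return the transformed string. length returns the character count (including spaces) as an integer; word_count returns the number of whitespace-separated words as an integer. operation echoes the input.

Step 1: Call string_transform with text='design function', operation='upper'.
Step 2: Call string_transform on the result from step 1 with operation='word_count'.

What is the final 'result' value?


Step 1: string_transform(text='design function', operation='upper')
  -> result = 'DESIGN FUNCTION'
Step 2: string_transform(text='DESIGN FUNCTION', operation='word_count')
  words: DESIGN, FUNCTION -> 2
  -> result = 2
2


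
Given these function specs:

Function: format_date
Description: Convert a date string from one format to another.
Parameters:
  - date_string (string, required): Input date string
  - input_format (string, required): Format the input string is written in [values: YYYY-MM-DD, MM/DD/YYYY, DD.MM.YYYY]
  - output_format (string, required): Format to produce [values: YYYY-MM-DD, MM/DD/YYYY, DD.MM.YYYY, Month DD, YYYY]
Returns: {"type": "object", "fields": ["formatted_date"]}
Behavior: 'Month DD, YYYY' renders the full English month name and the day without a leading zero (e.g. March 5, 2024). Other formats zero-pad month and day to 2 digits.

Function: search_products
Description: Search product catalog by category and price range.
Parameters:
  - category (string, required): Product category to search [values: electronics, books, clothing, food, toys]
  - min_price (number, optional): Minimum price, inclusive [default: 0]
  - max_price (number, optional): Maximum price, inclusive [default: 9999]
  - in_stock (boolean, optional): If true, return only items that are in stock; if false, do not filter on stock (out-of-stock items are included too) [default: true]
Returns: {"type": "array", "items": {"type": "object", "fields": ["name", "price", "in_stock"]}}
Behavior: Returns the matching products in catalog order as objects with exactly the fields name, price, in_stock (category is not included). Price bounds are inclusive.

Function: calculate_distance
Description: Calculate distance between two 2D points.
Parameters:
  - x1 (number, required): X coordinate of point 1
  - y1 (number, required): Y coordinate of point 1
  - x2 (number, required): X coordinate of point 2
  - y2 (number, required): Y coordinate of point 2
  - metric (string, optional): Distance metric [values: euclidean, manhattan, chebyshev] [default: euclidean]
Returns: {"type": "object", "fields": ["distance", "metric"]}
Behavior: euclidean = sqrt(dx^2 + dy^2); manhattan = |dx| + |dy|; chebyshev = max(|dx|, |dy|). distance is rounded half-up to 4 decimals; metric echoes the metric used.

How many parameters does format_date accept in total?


Parameters of format_date: date_string (required), input_format (required), output_format (required)
Total:
3


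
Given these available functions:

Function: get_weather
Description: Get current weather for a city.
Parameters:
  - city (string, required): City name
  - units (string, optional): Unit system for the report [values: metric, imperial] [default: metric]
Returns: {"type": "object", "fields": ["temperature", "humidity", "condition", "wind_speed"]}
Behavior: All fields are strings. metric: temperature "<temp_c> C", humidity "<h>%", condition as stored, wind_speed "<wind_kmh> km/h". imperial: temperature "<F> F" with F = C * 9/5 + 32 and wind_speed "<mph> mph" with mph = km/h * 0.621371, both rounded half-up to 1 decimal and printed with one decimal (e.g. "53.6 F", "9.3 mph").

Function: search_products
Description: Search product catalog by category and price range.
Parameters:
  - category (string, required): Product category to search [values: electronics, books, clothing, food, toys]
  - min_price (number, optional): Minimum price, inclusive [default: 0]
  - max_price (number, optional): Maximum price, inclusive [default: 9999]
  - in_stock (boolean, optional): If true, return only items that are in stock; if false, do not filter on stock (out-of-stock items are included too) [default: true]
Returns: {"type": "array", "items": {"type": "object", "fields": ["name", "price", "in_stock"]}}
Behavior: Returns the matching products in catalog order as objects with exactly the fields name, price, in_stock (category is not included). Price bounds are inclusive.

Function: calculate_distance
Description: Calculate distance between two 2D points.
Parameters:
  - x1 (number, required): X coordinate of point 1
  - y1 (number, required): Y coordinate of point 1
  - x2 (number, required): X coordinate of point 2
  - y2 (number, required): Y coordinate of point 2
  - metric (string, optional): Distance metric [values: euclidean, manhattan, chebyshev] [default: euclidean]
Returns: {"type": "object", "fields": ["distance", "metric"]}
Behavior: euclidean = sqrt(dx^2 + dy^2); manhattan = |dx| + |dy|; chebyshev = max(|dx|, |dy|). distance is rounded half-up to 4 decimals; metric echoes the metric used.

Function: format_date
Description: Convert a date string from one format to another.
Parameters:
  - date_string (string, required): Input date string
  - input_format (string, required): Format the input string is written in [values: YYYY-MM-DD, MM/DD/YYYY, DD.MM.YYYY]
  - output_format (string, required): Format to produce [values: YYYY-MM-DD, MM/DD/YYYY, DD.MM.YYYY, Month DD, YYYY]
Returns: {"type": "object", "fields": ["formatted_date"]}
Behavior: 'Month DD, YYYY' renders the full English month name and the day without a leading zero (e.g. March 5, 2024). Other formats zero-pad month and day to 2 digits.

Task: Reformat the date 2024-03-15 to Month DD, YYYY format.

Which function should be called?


The task needs a function whose description is: Convert a date string from one format to another.
format_date


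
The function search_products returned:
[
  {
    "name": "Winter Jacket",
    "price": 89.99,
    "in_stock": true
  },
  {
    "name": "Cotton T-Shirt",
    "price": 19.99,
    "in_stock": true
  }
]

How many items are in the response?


Items: Winter Jacket, Cotton T-Shirt
2


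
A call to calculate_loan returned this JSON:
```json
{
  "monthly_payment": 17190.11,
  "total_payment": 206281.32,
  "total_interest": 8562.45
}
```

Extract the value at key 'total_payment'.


206281.32


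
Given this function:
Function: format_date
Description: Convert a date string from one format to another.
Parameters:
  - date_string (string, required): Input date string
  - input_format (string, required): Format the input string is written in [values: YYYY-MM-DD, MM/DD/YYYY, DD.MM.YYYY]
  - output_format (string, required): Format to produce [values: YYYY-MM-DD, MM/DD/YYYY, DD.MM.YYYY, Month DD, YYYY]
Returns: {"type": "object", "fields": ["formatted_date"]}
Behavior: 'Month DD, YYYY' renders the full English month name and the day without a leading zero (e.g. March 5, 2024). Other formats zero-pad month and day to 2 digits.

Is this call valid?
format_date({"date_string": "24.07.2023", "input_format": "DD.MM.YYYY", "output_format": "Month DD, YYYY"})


Checking all required parameters present and types match... All valid.
Valid


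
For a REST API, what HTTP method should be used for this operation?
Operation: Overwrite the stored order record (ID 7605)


GET = read, POST = create, PUT = update/replace, DELETE = remove
This operation is an update/replace.
PUT


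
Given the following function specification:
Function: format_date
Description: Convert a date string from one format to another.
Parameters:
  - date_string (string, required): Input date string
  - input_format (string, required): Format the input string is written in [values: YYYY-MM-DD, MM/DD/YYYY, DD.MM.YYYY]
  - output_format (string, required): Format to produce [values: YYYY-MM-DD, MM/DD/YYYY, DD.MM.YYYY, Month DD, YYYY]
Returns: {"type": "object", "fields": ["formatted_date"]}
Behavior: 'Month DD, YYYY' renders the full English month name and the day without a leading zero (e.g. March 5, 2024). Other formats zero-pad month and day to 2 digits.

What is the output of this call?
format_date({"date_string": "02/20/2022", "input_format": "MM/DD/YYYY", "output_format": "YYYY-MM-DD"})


Parse '02/20/2022' as MM/DD/YYYY: year=2022, month=2, day=20
Render as YYYY-MM-DD: 2022-02-20
Output:
{"formatted_date": "2022-02-20"}


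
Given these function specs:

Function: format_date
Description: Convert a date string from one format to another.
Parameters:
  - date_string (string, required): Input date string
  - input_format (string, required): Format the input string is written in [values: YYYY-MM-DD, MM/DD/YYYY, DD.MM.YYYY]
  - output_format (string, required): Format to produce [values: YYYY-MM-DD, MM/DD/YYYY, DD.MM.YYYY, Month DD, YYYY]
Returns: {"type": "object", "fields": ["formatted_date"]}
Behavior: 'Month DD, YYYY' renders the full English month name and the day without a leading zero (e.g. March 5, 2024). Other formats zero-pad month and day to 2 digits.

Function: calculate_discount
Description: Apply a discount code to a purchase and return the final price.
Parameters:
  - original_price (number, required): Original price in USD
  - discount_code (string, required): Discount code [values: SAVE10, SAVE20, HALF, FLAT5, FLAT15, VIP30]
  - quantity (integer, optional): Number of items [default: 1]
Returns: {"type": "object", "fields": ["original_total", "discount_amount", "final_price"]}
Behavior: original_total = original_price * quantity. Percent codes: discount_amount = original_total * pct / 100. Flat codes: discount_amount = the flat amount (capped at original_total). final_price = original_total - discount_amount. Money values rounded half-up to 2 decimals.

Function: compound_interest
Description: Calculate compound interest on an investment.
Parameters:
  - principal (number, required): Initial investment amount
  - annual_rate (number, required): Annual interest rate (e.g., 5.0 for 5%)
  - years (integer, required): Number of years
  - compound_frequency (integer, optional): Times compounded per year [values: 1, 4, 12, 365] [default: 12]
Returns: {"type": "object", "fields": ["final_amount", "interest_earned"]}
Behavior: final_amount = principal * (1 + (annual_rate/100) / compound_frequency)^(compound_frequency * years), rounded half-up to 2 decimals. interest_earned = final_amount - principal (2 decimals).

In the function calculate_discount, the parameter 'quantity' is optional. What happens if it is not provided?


The calculate_discount spec declares:
  - quantity (integer, optional): Number of items [default: 1]
It defaults to 1


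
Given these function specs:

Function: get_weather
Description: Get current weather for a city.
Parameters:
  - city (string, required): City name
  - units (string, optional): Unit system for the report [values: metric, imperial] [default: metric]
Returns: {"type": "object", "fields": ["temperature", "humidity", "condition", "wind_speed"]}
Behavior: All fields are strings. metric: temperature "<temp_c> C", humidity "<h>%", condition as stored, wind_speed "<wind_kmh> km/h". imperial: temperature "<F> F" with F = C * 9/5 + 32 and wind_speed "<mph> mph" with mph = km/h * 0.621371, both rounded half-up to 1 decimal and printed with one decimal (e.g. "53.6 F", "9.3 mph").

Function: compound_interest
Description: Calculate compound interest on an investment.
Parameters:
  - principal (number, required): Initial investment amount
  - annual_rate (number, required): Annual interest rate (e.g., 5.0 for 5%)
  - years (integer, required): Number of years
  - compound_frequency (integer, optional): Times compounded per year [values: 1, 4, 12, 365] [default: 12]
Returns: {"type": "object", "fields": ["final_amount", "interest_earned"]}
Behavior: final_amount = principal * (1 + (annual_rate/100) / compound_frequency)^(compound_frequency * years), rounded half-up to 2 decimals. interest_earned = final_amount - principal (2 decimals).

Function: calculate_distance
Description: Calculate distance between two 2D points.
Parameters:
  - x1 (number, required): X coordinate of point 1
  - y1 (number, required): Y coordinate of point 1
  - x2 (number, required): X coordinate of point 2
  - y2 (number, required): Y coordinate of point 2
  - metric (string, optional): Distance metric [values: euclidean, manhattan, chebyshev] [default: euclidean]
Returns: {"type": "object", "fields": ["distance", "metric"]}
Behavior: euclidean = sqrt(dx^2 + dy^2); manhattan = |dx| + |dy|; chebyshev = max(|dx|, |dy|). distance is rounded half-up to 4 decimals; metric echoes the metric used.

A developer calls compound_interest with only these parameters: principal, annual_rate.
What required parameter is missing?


Required parameters: principal, annual_rate, years
Provided: principal, annual_rate
Missing: years
years


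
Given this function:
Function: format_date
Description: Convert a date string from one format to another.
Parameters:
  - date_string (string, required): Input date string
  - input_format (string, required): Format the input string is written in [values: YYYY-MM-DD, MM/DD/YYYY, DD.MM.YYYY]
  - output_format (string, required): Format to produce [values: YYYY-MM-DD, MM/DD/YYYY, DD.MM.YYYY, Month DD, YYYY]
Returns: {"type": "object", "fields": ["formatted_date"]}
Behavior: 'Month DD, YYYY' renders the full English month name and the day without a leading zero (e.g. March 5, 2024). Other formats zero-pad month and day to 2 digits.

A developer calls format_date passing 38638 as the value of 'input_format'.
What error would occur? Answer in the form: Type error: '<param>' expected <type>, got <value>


Spec: 'input_format' is declared as string; 38638 is an integer.
Type error: 'input_format' expected string, got 38638


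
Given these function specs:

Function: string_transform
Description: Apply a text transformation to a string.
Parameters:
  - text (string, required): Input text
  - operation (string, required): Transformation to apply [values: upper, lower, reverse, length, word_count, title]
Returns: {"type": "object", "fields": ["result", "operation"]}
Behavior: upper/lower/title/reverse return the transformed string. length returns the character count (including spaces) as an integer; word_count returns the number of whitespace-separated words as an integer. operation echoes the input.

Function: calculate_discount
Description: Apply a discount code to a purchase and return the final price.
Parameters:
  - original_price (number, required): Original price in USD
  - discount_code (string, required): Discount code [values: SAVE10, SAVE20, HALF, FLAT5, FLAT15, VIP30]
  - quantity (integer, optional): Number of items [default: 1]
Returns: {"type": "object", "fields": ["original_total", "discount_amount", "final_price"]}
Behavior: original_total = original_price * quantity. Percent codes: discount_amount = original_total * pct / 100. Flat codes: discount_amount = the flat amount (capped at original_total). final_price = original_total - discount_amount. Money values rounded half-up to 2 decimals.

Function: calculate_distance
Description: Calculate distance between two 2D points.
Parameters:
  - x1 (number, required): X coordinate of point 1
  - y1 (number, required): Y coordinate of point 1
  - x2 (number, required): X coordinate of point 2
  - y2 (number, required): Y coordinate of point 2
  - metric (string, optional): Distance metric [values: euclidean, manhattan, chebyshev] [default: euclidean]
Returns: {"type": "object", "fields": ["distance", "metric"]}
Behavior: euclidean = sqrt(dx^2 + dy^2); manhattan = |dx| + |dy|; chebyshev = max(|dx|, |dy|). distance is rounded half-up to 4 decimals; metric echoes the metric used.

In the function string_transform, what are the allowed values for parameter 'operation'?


The string_transform spec declares:
  - operation (string, required): Transformation to apply [values: upper, lower, reverse, length, word_count, title]
Allowed values:
upper, lower, reverse, length, word_count, title


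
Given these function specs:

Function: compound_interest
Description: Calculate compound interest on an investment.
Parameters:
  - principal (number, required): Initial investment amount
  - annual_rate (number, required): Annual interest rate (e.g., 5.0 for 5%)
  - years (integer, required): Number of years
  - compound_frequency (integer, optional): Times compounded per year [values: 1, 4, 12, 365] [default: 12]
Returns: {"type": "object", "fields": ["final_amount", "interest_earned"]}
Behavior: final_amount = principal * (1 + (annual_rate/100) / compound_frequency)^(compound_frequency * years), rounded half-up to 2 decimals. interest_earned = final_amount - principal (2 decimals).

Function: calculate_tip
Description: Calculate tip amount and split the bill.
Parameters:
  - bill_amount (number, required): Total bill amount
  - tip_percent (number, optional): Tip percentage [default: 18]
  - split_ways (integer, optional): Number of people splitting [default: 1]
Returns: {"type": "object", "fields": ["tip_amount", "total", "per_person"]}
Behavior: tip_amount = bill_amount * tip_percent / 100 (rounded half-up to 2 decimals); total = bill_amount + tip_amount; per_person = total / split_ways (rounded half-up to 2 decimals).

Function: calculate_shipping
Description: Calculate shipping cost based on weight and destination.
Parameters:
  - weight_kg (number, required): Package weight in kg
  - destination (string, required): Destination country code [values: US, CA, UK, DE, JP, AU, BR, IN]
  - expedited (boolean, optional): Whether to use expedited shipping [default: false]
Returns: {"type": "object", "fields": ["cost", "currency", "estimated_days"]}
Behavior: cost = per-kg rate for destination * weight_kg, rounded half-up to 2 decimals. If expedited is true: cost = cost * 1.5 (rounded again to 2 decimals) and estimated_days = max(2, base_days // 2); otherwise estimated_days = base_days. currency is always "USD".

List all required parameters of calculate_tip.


Parameters of calculate_tip and their required/optional flag:
  bill_amount: required
  tip_percent: optional
  split_ways: optional
bill_amount


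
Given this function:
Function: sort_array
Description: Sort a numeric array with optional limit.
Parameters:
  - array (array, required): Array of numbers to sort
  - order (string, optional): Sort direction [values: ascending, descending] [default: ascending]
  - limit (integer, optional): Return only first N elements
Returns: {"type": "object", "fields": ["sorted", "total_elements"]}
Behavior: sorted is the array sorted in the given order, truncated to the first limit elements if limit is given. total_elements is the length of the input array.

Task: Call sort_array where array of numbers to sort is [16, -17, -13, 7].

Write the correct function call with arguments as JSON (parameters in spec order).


Mapping each described value to its parameter name:
  'Array of numbers to sort' -> array = [16, -17, -13, 7]
sort_array({"array": [16, -17, -13, 7]})


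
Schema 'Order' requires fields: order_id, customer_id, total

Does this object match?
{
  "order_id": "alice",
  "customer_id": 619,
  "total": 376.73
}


Checking required fields... All present.
Valid - all required fields present


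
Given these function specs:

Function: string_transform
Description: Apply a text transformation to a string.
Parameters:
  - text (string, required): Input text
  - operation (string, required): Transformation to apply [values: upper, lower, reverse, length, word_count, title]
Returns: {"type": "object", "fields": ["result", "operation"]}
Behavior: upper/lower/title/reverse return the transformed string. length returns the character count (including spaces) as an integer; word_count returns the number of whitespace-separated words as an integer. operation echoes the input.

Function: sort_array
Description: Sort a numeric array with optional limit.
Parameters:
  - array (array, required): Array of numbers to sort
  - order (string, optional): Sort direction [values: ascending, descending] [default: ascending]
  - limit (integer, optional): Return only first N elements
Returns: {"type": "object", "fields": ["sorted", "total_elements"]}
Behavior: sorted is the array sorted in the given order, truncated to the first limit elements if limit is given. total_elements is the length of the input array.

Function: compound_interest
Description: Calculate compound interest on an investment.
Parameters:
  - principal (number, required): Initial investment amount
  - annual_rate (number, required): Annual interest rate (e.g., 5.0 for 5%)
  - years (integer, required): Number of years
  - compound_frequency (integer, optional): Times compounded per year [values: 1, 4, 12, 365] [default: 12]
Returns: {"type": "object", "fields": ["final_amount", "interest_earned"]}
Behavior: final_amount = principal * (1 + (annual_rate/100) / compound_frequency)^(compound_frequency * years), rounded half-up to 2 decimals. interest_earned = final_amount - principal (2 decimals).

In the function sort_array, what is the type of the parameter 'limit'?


The sort_array spec declares:
  - limit (integer, optional): Return only first N elements
Type:
integer


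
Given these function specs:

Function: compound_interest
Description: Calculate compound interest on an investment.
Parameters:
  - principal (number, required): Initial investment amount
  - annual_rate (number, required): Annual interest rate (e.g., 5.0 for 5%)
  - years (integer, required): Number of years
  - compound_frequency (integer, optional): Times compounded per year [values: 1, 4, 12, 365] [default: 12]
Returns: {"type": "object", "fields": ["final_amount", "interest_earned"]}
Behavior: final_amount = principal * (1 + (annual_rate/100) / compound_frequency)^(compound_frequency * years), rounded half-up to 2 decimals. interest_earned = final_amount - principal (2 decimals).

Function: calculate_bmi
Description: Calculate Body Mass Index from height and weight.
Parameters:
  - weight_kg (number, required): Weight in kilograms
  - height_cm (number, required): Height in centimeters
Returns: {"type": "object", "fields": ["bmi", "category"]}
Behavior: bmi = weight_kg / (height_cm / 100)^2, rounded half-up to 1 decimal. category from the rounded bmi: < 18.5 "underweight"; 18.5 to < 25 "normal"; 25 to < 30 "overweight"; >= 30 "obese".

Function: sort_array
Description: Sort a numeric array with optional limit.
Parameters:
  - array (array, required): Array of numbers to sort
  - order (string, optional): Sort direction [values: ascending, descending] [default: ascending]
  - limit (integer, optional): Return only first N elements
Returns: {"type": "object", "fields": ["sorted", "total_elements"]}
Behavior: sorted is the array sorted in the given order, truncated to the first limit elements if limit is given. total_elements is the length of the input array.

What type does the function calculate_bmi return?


The calculate_bmi spec declares Returns: {"type": "object", "fields": ["bmi", "category"]}
Type:
object


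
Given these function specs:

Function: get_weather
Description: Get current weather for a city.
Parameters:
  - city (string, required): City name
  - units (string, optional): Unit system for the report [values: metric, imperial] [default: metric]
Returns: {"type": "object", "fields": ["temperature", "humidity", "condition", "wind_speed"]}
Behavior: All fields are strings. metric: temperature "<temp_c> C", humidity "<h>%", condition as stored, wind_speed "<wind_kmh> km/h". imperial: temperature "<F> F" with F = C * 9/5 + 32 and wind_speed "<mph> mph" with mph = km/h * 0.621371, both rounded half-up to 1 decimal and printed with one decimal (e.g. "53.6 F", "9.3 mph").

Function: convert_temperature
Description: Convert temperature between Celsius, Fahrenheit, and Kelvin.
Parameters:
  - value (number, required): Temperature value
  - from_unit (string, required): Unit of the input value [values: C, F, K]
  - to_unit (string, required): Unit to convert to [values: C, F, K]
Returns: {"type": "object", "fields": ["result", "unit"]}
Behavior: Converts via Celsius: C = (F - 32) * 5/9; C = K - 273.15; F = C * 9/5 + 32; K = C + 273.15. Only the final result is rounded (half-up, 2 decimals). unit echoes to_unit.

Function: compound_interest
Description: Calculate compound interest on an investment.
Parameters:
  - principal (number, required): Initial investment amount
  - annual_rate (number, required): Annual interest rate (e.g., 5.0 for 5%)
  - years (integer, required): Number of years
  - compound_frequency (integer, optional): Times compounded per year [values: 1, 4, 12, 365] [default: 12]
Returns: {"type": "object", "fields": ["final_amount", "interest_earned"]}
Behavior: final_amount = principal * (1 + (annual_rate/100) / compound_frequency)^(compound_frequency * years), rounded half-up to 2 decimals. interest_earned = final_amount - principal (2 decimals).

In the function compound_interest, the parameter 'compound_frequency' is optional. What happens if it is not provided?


The compound_interest spec declares:
  - compound_frequency (integer, optional): Times compounded per year [values: 1, 4, 12, 365] [default: 12]
It defaults to 12


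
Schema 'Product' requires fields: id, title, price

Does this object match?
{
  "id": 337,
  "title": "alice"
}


Checking required fields...
Missing: price
Invalid - missing required field 'price'


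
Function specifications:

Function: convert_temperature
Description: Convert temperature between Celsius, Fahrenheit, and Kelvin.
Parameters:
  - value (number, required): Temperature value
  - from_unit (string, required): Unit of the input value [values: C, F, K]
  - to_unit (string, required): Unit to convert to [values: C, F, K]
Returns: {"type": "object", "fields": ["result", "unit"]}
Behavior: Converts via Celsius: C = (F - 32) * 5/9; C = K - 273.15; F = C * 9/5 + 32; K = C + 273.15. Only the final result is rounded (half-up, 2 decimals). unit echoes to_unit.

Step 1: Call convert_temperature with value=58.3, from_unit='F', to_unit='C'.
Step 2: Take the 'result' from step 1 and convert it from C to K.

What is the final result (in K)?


Step 1: convert_temperature(value=58.3, from_unit=F, to_unit=C)
  To C: (58.3 - 32) * 5/9 = 14.611111
  Target is C: 14.611111
  Round to 2 decimals: 14.61
  -> result = 14.61 C
Step 2: convert_temperature(value=14.61, from_unit=C, to_unit=K)
  Input already in C: 14.61
  To K: 14.61 + 273.15 = 287.76
  Round to 2 decimals: 287.76
  -> result = 287.76 K
287.76 K


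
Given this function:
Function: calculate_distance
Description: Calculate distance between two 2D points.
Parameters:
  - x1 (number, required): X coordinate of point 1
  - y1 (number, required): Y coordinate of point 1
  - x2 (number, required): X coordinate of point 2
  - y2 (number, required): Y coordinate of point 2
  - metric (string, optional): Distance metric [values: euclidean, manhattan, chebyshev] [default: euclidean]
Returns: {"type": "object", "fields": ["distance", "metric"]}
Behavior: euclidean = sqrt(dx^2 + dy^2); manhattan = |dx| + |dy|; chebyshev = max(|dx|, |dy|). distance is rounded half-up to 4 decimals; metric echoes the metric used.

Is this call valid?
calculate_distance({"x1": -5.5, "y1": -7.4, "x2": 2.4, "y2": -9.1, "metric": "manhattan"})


Checking all required parameters present and types match... All valid.
Valid


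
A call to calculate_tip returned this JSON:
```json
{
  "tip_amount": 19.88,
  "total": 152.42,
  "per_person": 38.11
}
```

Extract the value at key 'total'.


152.42


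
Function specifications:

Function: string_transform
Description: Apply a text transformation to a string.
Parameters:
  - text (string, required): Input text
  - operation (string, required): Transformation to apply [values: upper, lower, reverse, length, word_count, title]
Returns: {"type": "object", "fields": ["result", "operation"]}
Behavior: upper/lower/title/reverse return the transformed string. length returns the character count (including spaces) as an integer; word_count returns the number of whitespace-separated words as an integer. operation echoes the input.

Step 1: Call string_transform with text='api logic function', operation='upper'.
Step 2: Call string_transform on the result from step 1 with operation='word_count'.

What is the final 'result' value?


Step 1: string_transform(text='api logic function', operation='upper')
  -> result = 'API LOGIC FUNCTION'
Step 2: string_transform(text='API LOGIC FUNCTION', operation='word_count')
  words: API, LOGIC, FUNCTION -> 3
  -> result = 3
3


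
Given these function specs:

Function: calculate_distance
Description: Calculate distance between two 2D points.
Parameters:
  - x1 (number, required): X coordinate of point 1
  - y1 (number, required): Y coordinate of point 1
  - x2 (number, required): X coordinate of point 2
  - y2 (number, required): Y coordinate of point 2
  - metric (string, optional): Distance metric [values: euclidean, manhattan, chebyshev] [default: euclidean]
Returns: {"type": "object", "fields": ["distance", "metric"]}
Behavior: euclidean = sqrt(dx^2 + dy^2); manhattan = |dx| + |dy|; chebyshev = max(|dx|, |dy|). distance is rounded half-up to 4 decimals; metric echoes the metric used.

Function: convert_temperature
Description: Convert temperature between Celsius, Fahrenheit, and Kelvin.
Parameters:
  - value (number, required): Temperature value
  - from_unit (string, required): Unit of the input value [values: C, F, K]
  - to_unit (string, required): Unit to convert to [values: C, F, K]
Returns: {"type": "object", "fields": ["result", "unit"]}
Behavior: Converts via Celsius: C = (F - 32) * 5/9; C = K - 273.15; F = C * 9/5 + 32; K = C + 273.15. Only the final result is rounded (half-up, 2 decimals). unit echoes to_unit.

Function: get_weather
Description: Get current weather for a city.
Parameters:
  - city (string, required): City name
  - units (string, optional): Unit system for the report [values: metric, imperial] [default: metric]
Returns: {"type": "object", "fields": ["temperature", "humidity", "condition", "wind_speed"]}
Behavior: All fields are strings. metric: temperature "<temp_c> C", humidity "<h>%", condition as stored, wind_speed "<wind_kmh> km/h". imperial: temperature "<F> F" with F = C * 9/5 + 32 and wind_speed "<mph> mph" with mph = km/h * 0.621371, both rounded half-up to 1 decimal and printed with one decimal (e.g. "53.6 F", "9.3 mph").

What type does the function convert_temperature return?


The convert_temperature spec declares Returns: {"type": "object", "fields": ["result", "unit"]}
Type:
object


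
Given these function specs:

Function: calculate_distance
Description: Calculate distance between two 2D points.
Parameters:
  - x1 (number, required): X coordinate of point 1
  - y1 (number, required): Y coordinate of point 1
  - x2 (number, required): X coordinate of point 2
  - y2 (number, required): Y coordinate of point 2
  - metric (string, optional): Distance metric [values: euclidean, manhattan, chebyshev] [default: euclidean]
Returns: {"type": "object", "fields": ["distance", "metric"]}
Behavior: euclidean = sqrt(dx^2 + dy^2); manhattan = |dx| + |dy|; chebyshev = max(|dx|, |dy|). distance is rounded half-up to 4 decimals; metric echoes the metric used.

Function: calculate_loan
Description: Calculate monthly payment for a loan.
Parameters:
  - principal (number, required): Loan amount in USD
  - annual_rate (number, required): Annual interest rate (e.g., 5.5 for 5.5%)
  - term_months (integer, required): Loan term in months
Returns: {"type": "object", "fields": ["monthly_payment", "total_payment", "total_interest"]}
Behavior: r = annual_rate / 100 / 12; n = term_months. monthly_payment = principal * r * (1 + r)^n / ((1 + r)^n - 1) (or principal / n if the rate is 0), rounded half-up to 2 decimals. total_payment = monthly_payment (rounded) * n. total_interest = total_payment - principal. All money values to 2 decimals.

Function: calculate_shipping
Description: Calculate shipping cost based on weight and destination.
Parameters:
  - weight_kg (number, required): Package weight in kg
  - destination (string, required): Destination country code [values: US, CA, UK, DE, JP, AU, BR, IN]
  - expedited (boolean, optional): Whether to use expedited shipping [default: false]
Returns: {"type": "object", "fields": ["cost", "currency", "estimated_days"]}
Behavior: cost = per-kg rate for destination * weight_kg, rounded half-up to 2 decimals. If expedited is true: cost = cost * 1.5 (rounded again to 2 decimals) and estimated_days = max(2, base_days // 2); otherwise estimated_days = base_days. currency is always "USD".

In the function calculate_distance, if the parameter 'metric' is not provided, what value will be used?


The calculate_distance spec declares:
  - metric (string, optional): Distance metric [values: euclidean, manhattan, chebyshev] [default: euclidean]
Default:
euclidean


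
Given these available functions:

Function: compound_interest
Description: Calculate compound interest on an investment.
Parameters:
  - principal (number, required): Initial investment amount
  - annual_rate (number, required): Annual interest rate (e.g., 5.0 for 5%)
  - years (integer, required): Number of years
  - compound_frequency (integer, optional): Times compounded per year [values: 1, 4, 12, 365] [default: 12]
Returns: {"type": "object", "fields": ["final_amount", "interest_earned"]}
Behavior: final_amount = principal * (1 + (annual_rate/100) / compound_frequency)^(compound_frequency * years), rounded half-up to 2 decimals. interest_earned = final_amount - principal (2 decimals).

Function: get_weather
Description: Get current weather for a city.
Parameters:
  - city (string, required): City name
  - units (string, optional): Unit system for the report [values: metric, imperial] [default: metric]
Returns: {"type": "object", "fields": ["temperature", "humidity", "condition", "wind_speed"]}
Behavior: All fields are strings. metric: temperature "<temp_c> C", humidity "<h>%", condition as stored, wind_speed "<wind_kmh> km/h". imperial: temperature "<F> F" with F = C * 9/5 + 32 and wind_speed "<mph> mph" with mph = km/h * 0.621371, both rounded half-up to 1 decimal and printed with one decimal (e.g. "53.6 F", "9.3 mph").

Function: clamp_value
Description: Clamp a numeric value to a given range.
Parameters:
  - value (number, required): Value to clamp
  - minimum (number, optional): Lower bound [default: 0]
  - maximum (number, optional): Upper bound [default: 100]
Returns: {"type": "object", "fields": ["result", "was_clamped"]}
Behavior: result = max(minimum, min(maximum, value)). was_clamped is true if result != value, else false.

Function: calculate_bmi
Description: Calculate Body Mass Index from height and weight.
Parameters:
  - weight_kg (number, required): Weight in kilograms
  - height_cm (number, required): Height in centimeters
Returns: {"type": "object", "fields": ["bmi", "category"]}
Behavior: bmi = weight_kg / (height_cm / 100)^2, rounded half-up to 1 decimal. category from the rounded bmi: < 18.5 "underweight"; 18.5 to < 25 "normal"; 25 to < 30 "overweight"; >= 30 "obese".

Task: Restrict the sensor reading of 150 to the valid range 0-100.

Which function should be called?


The task needs a function whose description is: Clamp a numeric value to a given range.
clamp_value
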